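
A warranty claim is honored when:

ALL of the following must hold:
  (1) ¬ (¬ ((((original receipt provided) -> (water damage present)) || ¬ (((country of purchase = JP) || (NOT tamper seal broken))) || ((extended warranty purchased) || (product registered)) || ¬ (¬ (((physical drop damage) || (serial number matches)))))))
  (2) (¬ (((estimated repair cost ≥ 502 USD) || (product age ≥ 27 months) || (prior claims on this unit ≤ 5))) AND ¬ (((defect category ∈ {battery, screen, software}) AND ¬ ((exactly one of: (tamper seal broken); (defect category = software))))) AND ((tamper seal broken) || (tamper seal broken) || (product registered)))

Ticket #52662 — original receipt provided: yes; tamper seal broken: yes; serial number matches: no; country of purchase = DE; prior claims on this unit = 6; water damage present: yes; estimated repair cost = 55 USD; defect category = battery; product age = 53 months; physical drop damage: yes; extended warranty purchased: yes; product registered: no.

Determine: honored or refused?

Atomic conditions:
  original receipt provided: yes → true
  water damage present: yes → true
  country of purchase = JP: DE == JP is false
  NOT tamper seal broken: yes → false
  extended warranty purchased: yes → true
  product registered: no → false
  physical drop damage: yes → true
  serial number matches: no → false
  estimated repair cost ≥ 502 USD: 55 ≥ 502 is false
  product age ≥ 27 months: 53 ≥ 27 is true
  prior claims on this unit ≤ 5: 6 ≤ 5 is false
  defect category ∈ {battery, screen, software}: battery is in the set → true
  tamper seal broken: yes → true
  defect category = software: battery == software is false
Combine:
[1.1.1.1] true → true = true
[1.1.1.2.1] false OR false = false
[1.1.1.2] NOT false = true
[1.1.1.3] true OR false = true
[1.1.1.4.1.1] true OR false = true
[1.1.1.4.1] NOT true = false
[1.1.1.4] NOT false = true
[1.1.1] true OR true OR true OR true = true
[1.1] NOT true = false
[1] NOT false = true
[2.1.1] false OR true OR false = true
[2.1] NOT true = false
[2.2.1.2.1] exactly-one(true, false) = true
[2.2.1.2] NOT true = false
[2.2.1] true AND false = false
[2.2] NOT false = true
[2.3] true OR true OR false = true
[2] false AND true AND true = false
[root] true AND false = false
Overall: false → refused

Refused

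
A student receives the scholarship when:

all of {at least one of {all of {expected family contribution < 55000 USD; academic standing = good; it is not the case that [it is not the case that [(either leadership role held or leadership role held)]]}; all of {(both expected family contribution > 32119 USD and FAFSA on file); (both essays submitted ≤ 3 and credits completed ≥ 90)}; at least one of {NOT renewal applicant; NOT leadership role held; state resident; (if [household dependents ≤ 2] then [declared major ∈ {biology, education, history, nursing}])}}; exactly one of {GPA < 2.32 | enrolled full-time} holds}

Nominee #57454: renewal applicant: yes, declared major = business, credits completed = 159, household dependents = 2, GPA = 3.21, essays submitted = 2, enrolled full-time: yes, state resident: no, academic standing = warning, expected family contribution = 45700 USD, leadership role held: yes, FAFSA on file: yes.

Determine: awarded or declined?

Atomic conditions:
  expected family contribution < 55000 USD: 45700 < 55000 is true
  academic standing = good: warning == good is false
  leadership role held: yes → true
  expected family contribution > 32119 USD: 45700 > 32119 is true
  FAFSA on file: yes → true
  essays submitted ≤ 3: 2 ≤ 3 is true
  credits completed ≥ 90: 159 ≥ 90 is true
  NOT renewal applicant: yes → false
  NOT leadership role held: yes → false
  state resident: no → false
  household dependents ≤ 2: 2 ≤ 2 is true
  declared major ∈ {biology, education, history, nursing}: business is not in the set → false
  GPA < 2.32: 3.21 < 2.32 is false
  enrolled full-time: yes → true
Combine:
[1.1.3.1.1] true OR true = true
[1.1.3.1] NOT true = false
[1.1.3] NOT false = true
[1.1] true AND false AND true = false
[1.2.1] true AND true = true
[1.2.2] true AND true = true
[1.2] true AND true = true
[1.3.4] true → false = false
[1.3] false OR false OR false OR false = false
[1] false OR true OR false = true
[2] exactly-one(false, true) = true
[root] true AND true = true
Overall: true → awarded

Awarded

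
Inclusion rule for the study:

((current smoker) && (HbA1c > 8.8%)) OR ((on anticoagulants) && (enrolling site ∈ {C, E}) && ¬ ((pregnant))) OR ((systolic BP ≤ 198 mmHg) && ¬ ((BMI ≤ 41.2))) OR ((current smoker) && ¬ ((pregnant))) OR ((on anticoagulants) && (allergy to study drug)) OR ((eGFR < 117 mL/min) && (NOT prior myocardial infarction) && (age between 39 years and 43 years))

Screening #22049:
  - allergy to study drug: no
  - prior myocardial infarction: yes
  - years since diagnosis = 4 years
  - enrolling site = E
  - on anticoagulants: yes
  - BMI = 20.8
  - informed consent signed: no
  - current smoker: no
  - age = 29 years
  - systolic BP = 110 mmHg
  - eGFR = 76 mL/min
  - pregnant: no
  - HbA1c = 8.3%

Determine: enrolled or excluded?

Atomic conditions:
  current smoker: no → false
  HbA1c > 8.8%: 8.3 > 8.8 is false
  on anticoagulants: yes → true
  enrolling site ∈ {C, E}: E is in the set → true
  pregnant: no → false
  systolic BP ≤ 198 mmHg: 110 ≤ 198 is true
  BMI ≤ 41.2: 20.8 ≤ 41.2 is true
  allergy to study drug: no → false
  eGFR < 117 mL/min: 76 < 117 is true
  NOT prior myocardial infarction: yes → false
  age between 39 years and 43 years: 29 in [39, 43] is false
Combine:
[1] false AND false = false
[2.3] NOT false = true
[2] true AND true AND true = true
[3.2] NOT true = false
[3] true AND false = false
[4.2] NOT false = true
[4] false AND true = false
[5] true AND false = false
[6] true AND false AND false = false
[root] false OR true OR false OR false OR false OR false = true
Overall: true → enrolled

Enrolled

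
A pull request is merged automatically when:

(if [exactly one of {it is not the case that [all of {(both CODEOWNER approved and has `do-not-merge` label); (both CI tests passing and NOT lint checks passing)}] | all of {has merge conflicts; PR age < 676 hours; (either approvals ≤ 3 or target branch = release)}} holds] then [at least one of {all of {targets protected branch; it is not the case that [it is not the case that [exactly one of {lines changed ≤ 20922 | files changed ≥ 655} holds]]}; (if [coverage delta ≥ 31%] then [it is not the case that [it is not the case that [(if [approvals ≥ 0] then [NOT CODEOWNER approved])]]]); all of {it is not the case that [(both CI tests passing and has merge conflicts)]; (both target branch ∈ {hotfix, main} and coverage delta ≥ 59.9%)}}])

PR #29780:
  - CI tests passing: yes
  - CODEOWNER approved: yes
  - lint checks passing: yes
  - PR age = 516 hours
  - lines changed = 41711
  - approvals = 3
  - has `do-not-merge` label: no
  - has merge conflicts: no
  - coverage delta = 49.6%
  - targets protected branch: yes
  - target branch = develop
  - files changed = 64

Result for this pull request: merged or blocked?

Blocked

Atomic conditions:
  CODEOWNER approved: yes → true
  has `do-not-merge` label: no → false
  CI tests passing: yes → true
  NOT lint checks passing: yes → false
  has merge conflicts: no → false
  PR age < 676 hours: 516 < 676 is true
  approvals ≤ 3: 3 ≤ 3 is true
  target branch = release: develop == release is false
  targets protected branch: yes → true
  lines changed ≤ 20922: 41711 ≤ 20922 is false
  files changed ≥ 655: 64 ≥ 655 is false
  coverage delta ≥ 31%: 49.6 ≥ 31 is true
  approvals ≥ 0: 3 ≥ 0 is true
  NOT CODEOWNER approved: yes → false
  target branch ∈ {hotfix, main}: develop is not in the set → false
  coverage delta ≥ 59.9%: 49.6 ≥ 59.9 is false
Combine:
[1.1.1.1] true AND false = false
[1.1.1.2] true AND false = false
[1.1.1] false AND false = false
[1.1] NOT false = true
[1.2.3] true OR false = true
[1.2] false AND true AND true = false
[1] exactly-one(true, false) = true
[2.1.2.1.1] exactly-one(false, false) = false
[2.1.2.1] NOT false = true
[2.1.2] NOT true = false
[2.1] true AND false = false
[2.2.2.1.1] true → false = false
[2.2.2.1] NOT false = true
[2.2.2] NOT true = false
[2.2] true → false = false
[2.3.1.1] true AND false = false
[2.3.1] NOT false = true
[2.3.2] false AND false = false
[2.3] true AND false = false
[2] false OR false OR false = false
[root] true → false = false
Overall: false → blocked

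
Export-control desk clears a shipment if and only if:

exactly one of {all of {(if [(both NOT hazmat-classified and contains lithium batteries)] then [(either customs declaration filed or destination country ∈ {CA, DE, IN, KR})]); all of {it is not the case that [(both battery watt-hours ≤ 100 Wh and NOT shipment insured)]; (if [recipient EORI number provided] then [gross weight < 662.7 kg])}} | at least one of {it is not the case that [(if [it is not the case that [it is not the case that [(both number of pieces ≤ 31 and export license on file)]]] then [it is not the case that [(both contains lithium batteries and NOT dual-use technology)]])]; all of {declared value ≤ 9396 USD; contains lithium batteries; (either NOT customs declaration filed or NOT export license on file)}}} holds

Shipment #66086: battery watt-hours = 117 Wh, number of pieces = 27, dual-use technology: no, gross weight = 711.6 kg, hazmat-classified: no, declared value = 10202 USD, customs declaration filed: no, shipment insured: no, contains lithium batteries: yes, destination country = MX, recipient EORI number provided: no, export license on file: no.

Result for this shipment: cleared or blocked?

Atomic conditions:
  NOT hazmat-classified: no → true
  contains lithium batteries: yes → true
  customs declaration filed: no → false
  destination country ∈ {CA, DE, IN, KR}: MX is not in the set → false
  battery watt-hours ≤ 100 Wh: 117 ≤ 100 is false
  NOT shipment insured: no → true
  recipient EORI number provided: no → false
  gross weight < 662.7 kg: 711.6 < 662.7 is false
  number of pieces ≤ 31: 27 ≤ 31 is true
  export license on file: no → false
  NOT dual-use technology: no → true
  declared value ≤ 9396 USD: 10202 ≤ 9396 is false
  NOT customs declaration filed: no → true
  NOT export license on file: no → true
Combine:
[1.1.1] true AND true = true
[1.1.2] false OR false = false
[1.1] true → false = false
[1.2.1.1] false AND true = false
[1.2.1] NOT false = true
[1.2.2] false → false (antecedent false ⇒ implication holds) = true
[1.2] true AND true = true
[1] false AND true = false
[2.1.1.1.1.1] true AND false = false
[2.1.1.1.1] NOT false = true
[2.1.1.1] NOT true = false
[2.1.1.2.1] true AND true = true
[2.1.1.2] NOT true = false
[2.1.1] false → false (antecedent false ⇒ implication holds) = true
[2.1] NOT true = false
[2.2.3] true OR true = true
[2.2] false AND true AND true = false
[2] false OR false = false
[root] exactly-one(false, false) = false
Overall: false → blocked

Blocked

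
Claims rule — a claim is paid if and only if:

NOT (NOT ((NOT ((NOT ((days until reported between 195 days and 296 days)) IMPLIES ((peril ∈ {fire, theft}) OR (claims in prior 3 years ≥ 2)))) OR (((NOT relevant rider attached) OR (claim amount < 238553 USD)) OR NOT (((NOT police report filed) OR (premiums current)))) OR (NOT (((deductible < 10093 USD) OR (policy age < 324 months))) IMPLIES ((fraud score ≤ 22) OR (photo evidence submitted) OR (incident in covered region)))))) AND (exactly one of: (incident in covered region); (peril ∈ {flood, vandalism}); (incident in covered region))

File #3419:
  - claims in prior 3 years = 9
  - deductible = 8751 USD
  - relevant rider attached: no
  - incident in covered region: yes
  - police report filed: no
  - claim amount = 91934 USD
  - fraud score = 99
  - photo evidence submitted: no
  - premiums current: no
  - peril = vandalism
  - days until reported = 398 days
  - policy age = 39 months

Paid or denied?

Atomic conditions:
  days until reported between 195 days and 296 days: 398 in [195, 296] is false
  peril ∈ {fire, theft}: vandalism is not in the set → false
  claims in prior 3 years ≥ 2: 9 ≥ 2 is true
  NOT relevant rider attached: no → true
  claim amount < 238553 USD: 91934 < 238553 is true
  NOT police report filed: no → true
  premiums current: no → false
  deductible < 10093 USD: 8751 < 10093 is true
  policy age < 324 months: 39 < 324 is true
  fraud score ≤ 22: 99 ≤ 22 is false
  photo evidence submitted: no → false
  incident in covered region: yes → true
  peril ∈ {flood, vandalism}: vandalism is in the set → true
Combine:
[1.1.1.1.1.1] NOT false = true
[1.1.1.1.1.2] false OR true = true
[1.1.1.1.1] true → true = true
[1.1.1.1] NOT true = false
[1.1.1.2.1] true OR true = true
[1.1.1.2.2.1] true OR false = true
[1.1.1.2.2] NOT true = false
[1.1.1.2] true OR false = true
[1.1.1.3.1.1] true OR true = true
[1.1.1.3.1] NOT true = false
[1.1.1.3.2] false OR false OR true = true
[1.1.1.3] false → true (antecedent false ⇒ implication holds) = true
[1.1.1] false OR true OR true = true
[1.1] NOT true = false
[1] NOT false = true
[2] exactly-one(true, true, true) = false
[root] true AND false = false
Overall: false → denied

Denied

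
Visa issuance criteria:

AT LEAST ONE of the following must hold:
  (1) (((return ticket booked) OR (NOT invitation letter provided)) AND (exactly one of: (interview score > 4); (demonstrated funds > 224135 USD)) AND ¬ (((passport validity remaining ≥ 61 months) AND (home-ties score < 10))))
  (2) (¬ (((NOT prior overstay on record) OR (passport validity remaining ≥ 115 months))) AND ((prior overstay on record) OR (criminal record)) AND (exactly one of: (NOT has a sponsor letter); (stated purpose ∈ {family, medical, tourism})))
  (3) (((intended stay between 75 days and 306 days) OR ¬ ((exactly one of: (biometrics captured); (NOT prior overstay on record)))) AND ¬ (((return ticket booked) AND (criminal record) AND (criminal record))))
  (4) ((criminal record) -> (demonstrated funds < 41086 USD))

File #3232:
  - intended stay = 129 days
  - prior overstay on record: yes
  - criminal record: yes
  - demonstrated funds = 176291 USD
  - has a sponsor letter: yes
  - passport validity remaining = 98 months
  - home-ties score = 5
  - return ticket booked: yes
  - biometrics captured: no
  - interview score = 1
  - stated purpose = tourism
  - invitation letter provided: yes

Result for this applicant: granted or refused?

Granted

Atomic conditions:
  return ticket booked: yes → true
  NOT invitation letter provided: yes → false
  interview score > 4: 1 > 4 is false
  demonstrated funds > 224135 USD: 176291 > 224135 is false
  passport validity remaining ≥ 61 months: 98 ≥ 61 is true
  home-ties score < 10: 5 < 10 is true
  NOT prior overstay on record: yes → false
  passport validity remaining ≥ 115 months: 98 ≥ 115 is false
  prior overstay on record: yes → true
  criminal record: yes → true
  NOT has a sponsor letter: yes → false
  stated purpose ∈ {family, medical, tourism}: tourism is in the set → true
  intended stay between 75 days and 306 days: 129 in [75, 306] is true
  biometrics captured: no → false
  demonstrated funds < 41086 USD: 176291 < 41086 is false
Combine:
[1.1] true OR false = true
[1.2] exactly-one(false, false) = false
[1.3.1] true AND true = true
[1.3] NOT true = false
[1] true AND false AND false = false
[2.1.1] false OR false = false
[2.1] NOT false = true
[2.2] true OR true = true
[2.3] exactly-one(false, true) = true
[2] true AND true AND true = true
[3.1.2.1] exactly-one(false, false) = false
[3.1.2] NOT false = true
[3.1] true OR true = true
[3.2.1] true AND true AND true = true
[3.2] NOT true = false
[3] true AND false = false
[4] true → false = false
[root] false OR true OR false OR false = true
Overall: true → granted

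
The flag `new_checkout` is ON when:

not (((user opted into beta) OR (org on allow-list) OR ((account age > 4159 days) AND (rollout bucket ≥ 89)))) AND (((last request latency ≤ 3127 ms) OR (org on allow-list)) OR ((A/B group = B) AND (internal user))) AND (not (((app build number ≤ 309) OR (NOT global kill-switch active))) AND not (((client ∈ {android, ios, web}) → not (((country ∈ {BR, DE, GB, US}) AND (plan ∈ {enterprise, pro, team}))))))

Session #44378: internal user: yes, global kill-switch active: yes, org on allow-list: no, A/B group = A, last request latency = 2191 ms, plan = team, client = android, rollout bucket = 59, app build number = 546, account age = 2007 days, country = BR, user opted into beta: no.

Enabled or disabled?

Atomic conditions:
  user opted into beta: no → false
  org on allow-list: no → false
  account age > 4159 days: 2007 > 4159 is false
  rollout bucket ≥ 89: 59 ≥ 89 is false
  last request latency ≤ 3127 ms: 2191 ≤ 3127 is true
  A/B group = B: A == B is false
  internal user: yes → true
  app build number ≤ 309: 546 ≤ 309 is false
  NOT global kill-switch active: yes → false
  client ∈ {android, ios, web}: android is in the set → true
  country ∈ {BR, DE, GB, US}: BR is in the set → true
  plan ∈ {enterprise, pro, team}: team is in the set → true
Combine:
[1.1.3] false AND false = false
[1.1] false OR false OR false = false
[1] NOT false = true
[2.1] true OR false = true
[2.2] false AND true = false
[2] true OR false = true
[3.1.1] false OR false = false
[3.1] NOT false = true
[3.2.1.2.1] true AND true = true
[3.2.1.2] NOT true = false
[3.2.1] true → false = false
[3.2] NOT false = true
[3] true AND true = true
[root] true AND true AND true = true
Overall: true → enabled

Enabled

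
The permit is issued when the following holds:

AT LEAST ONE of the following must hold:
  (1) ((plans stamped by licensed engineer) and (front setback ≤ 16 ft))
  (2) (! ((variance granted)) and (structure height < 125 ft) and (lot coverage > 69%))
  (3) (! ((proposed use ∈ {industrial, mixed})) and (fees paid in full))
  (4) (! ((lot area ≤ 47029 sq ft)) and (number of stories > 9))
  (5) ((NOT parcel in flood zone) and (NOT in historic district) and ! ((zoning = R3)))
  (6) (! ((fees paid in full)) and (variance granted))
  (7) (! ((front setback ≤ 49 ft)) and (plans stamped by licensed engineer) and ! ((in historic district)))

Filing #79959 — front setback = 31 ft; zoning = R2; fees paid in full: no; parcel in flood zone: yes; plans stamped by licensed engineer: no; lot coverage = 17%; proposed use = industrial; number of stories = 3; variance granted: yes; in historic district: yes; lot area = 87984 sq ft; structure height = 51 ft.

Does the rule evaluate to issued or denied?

Issued

Atomic conditions:
  plans stamped by licensed engineer: no → false
  front setback ≤ 16 ft: 31 ≤ 16 is false
  variance granted: yes → true
  structure height < 125 ft: 51 < 125 is true
  lot coverage > 69%: 17 > 69 is false
  proposed use ∈ {industrial, mixed}: industrial is in the set → true
  fees paid in full: no → false
  lot area ≤ 47029 sq ft: 87984 ≤ 47029 is false
  number of stories > 9: 3 > 9 is false
  NOT parcel in flood zone: yes → false
  NOT in historic district: yes → false
  zoning = R3: R2 == R3 is false
  front setback ≤ 49 ft: 31 ≤ 49 is true
  in historic district: yes → true
Combine:
[1] false AND false = false
[2.1] NOT true = false
[2] false AND true AND false = false
[3.1] NOT true = false
[3] false AND false = false
[4.1] NOT false = true
[4] true AND false = false
[5.3] NOT false = true
[5] false AND false AND true = false
[6.1] NOT false = true
[6] true AND true = true
[7.1] NOT true = false
[7.3] NOT true = false
[7] false AND false AND false = false
[root] false OR false OR false OR false OR false OR true OR false = true
Overall: true → issued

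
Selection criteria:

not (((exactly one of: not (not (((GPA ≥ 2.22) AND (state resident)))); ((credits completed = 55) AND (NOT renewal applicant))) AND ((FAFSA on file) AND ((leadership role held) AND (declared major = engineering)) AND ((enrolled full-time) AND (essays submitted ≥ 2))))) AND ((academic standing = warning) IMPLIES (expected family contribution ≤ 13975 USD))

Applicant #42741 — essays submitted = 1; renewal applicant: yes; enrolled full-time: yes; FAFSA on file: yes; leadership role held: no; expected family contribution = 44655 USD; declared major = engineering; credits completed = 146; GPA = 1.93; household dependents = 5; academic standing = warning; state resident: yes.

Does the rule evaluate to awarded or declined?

Atomic conditions:
  GPA ≥ 2.22: 1.93 ≥ 2.22 is false
  state resident: yes → true
  credits completed = 55: 146 == 55 is false
  NOT renewal applicant: yes → false
  FAFSA on file: yes → true
  leadership role held: no → false
  declared major = engineering: engineering == engineering is true
  enrolled full-time: yes → true
  essays submitted ≥ 2: 1 ≥ 2 is false
  academic standing = warning: warning == warning is true
  expected family contribution ≤ 13975 USD: 44655 ≤ 13975 is false
Combine:
[1.1.1.1.1.1] false AND true = false
[1.1.1.1.1] NOT false = true
[1.1.1.1] NOT true = false
[1.1.1.2] false AND false = false
[1.1.1] exactly-one(false, false) = false
[1.1.2.2] false AND true = false
[1.1.2.3] true AND false = false
[1.1.2] true AND false AND false = false
[1.1] false AND false = false
[1] NOT false = true
[2] true → false = false
[root] true AND false = false
Overall: false → declined

Declined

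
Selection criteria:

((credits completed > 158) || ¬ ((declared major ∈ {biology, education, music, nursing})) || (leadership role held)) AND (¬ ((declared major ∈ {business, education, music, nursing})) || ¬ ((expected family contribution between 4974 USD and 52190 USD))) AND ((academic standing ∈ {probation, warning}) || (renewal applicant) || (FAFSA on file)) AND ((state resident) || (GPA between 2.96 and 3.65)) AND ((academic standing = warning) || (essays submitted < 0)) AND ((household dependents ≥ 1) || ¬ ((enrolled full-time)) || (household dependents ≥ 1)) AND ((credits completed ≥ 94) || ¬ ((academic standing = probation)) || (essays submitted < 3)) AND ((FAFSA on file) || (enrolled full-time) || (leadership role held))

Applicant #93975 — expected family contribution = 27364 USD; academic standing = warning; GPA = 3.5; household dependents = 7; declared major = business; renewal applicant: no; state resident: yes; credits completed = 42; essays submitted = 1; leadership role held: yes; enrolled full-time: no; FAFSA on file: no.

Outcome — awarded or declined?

Atomic conditions:
  credits completed > 158: 42 > 158 is false
  declared major ∈ {biology, education, music, nursing}: business is not in the set → false
  leadership role held: yes → true
  declared major ∈ {business, education, music, nursing}: business is in the set → true
  expected family contribution between 4974 USD and 52190 USD: 27364 in [4974, 52190] is true
  academic standing ∈ {probation, warning}: warning is in the set → true
  renewal applicant: no → false
  FAFSA on file: no → false
  state resident: yes → true
  GPA between 2.96 and 3.65: 3.5 in [2.96, 3.65] is true
  academic standing = warning: warning == warning is true
  essays submitted < 0: 1 < 0 is false
  household dependents ≥ 1: 7 ≥ 1 is true
  enrolled full-time: no → false
  credits completed ≥ 94: 42 ≥ 94 is false
  academic standing = probation: warning == probation is false
  essays submitted < 3: 1 < 3 is true
Combine:
[1.2] NOT false = true
[1] false OR true OR true = true
[2.1] NOT true = false
[2.2] NOT true = false
[2] false OR false = false
[3] true OR false OR false = true
[4] true OR true = true
[5] true OR false = true
[6.2] NOT false = true
[6] true OR true OR true = true
[7.2] NOT false = true
[7] false OR true OR true = true
[8] false OR false OR true = true
[root] true AND false AND true AND true AND true AND true AND true AND true = false
Overall: false → declined

Declined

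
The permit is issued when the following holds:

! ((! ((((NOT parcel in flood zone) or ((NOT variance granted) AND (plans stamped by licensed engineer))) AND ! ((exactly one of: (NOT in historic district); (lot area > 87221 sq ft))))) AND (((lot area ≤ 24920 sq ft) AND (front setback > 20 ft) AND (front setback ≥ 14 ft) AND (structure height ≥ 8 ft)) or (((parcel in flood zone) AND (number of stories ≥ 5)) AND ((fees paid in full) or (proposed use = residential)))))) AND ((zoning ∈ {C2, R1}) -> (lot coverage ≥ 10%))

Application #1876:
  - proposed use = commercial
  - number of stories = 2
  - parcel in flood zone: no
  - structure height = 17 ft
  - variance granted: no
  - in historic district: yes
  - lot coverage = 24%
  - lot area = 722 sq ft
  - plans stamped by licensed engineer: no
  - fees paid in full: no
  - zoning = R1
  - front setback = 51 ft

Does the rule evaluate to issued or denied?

Issued

Atomic conditions:
  NOT parcel in flood zone: no → true
  NOT variance granted: no → true
  plans stamped by licensed engineer: no → false
  NOT in historic district: yes → false
  lot area > 87221 sq ft: 722 > 87221 is false
  lot area ≤ 24920 sq ft: 722 ≤ 24920 is true
  front setback > 20 ft: 51 > 20 is true
  front setback ≥ 14 ft: 51 ≥ 14 is true
  structure height ≥ 8 ft: 17 ≥ 8 is true
  parcel in flood zone: no → false
  number of stories ≥ 5: 2 ≥ 5 is false
  fees paid in full: no → false
  proposed use = residential: commercial == residential is false
  zoning ∈ {C2, R1}: R1 is in the set → true
  lot coverage ≥ 10%: 24 ≥ 10 is true
Combine:
[1.1.1.1.1.2] true AND false = false
[1.1.1.1.1] true OR false = true
[1.1.1.1.2.1] exactly-one(false, false) = false
[1.1.1.1.2] NOT false = true
[1.1.1.1] true AND true = true
[1.1.1] NOT true = false
[1.1.2.1] true AND true AND true AND true = true
[1.1.2.2.1] false AND false = false
[1.1.2.2.2] false OR false = false
[1.1.2.2] false AND false = false
[1.1.2] true OR false = true
[1.1] false AND true = false
[1] NOT false = true
[2] true → true = true
[root] true AND true = true
Overall: true → issued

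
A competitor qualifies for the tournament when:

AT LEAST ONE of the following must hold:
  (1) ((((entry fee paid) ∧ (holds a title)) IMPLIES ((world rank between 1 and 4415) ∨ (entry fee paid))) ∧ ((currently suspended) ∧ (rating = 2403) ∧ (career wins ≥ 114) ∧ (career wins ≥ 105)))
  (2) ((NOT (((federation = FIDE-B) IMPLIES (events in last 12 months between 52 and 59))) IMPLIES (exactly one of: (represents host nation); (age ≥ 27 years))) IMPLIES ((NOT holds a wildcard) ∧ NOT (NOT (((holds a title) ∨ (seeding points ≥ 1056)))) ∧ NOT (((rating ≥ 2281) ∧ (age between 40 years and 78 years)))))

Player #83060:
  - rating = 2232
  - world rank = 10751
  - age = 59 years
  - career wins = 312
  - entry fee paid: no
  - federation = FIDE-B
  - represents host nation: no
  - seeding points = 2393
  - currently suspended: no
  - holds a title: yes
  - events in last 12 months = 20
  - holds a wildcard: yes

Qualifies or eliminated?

Eliminated

Atomic conditions:
  entry fee paid: no → false
  holds a title: yes → true
  world rank between 1 and 4415: 10751 in [1, 4415] is false
  currently suspended: no → false
  rating = 2403: 2232 == 2403 is false
  career wins ≥ 114: 312 ≥ 114 is true
  career wins ≥ 105: 312 ≥ 105 is true
  federation = FIDE-B: FIDE-B == FIDE-B is true
  events in last 12 months between 52 and 59: 20 in [52, 59] is false
  represents host nation: no → false
  age ≥ 27 years: 59 ≥ 27 is true
  NOT holds a wildcard: yes → false
  seeding points ≥ 1056: 2393 ≥ 1056 is true
  rating ≥ 2281: 2232 ≥ 2281 is false
  age between 40 years and 78 years: 59 in [40, 78] is true
Combine:
[1.1.1] false AND true = false
[1.1.2] false OR false = false
[1.1] false → false (antecedent false ⇒ implication holds) = true
[1.2] false AND false AND true AND true = false
[1] true AND false = false
[2.1.1.1] true → false = false
[2.1.1] NOT false = true
[2.1.2] exactly-one(false, true) = true
[2.1] true → true = true
[2.2.2.1.1] true OR true = true
[2.2.2.1] NOT true = false
[2.2.2] NOT false = true
[2.2.3.1] false AND true = false
[2.2.3] NOT false = true
[2.2] false AND true AND true = false
[2] true → false = false
[root] false OR false = false
Overall: false → eliminated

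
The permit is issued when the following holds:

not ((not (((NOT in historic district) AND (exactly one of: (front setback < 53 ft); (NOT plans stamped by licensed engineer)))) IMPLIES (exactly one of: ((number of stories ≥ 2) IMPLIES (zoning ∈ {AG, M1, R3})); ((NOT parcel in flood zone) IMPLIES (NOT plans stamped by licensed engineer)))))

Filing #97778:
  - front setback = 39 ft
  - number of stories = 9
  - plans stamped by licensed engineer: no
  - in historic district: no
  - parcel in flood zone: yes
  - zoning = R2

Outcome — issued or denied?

Atomic conditions:
  NOT in historic district: no → true
  front setback < 53 ft: 39 < 53 is true
  NOT plans stamped by licensed engineer: no → true
  number of stories ≥ 2: 9 ≥ 2 is true
  zoning ∈ {AG, M1, R3}: R2 is not in the set → false
  NOT parcel in flood zone: yes → false
Combine:
[1.1.1.2] exactly-one(true, true) = false
[1.1.1] true AND false = false
[1.1] NOT false = true
[1.2.1] true → false = false
[1.2.2] false → true (antecedent false ⇒ implication holds) = true
[1.2] exactly-one(false, true) = true
[1] true → true = true
[root] NOT true = false
Overall: false → denied

Denied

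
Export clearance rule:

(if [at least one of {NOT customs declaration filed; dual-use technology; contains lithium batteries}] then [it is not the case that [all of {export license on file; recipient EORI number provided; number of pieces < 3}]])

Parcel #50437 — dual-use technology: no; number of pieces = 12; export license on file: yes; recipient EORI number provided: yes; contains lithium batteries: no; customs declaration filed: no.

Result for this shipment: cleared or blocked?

Cleared

Atomic conditions:
  NOT customs declaration filed: no → true
  dual-use technology: no → false
  contains lithium batteries: no → false
  export license on file: yes → true
  recipient EORI number provided: yes → true
  number of pieces < 3: 12 < 3 is false
Combine:
[1] true OR false OR false = true
[2.1] true AND true AND false = false
[2] NOT false = true
[root] true → true = true
Overall: true → cleared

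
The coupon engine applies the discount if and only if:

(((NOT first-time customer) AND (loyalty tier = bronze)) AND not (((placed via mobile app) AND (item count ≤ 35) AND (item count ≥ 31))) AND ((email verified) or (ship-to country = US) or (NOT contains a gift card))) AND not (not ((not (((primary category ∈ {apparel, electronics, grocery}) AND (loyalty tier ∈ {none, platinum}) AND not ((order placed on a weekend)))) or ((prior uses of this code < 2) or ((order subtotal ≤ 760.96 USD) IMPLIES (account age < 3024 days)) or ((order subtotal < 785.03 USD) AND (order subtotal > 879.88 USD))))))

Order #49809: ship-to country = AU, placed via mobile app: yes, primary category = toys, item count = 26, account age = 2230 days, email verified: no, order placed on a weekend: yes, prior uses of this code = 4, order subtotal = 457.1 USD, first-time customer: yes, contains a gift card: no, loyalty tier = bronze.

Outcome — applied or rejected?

Atomic conditions:
  NOT first-time customer: yes → false
  loyalty tier = bronze: bronze == bronze is true
  placed via mobile app: yes → true
  item count ≤ 35: 26 ≤ 35 is true
  item count ≥ 31: 26 ≥ 31 is false
  email verified: no → false
  ship-to country = US: AU == US is false
  NOT contains a gift card: no → true
  primary category ∈ {apparel, electronics, grocery}: toys is not in the set → false
  loyalty tier ∈ {none, platinum}: bronze is not in the set → false
  order placed on a weekend: yes → true
  prior uses of this code < 2: 4 < 2 is false
  order subtotal ≤ 760.96 USD: 457.1 ≤ 760.96 is true
  account age < 3024 days: 2230 < 3024 is true
  order subtotal < 785.03 USD: 457.1 < 785.03 is true
  order subtotal > 879.88 USD: 457.1 > 879.88 is false
Combine:
[1.1] false AND true = false
[1.2.1] true AND true AND false = false
[1.2] NOT false = true
[1.3] false OR false OR true = true
[1] false AND true AND true = false
[2.1.1.1.1.3] NOT true = false
[2.1.1.1.1] false AND false AND false = false
[2.1.1.1] NOT false = true
[2.1.1.2.2] true → true = true
[2.1.1.2.3] true AND false = false
[2.1.1.2] false OR true OR false = true
[2.1.1] true OR true = true
[2.1] NOT true = false
[2] NOT false = true
[root] false AND true = false
Overall: false → rejected

Rejected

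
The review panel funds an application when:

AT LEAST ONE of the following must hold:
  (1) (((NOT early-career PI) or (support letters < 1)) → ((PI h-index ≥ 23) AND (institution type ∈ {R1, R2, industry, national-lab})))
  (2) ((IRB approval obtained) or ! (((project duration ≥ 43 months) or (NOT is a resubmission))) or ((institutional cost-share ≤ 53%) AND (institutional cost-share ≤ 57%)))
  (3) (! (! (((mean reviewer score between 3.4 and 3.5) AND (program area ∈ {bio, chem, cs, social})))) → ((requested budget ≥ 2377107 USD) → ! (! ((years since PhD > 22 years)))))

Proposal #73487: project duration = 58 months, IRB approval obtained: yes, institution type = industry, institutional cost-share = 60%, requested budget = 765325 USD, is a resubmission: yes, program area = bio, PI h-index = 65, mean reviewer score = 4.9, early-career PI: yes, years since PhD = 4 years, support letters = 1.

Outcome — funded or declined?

Funded

Atomic conditions:
  NOT early-career PI: yes → false
  support letters < 1: 1 < 1 is false
  PI h-index ≥ 23: 65 ≥ 23 is true
  institution type ∈ {R1, R2, industry, national-lab}: industry is in the set → true
  IRB approval obtained: yes → true
  project duration ≥ 43 months: 58 ≥ 43 is true
  NOT is a resubmission: yes → false
  institutional cost-share ≤ 53%: 60 ≤ 53 is false
  institutional cost-share ≤ 57%: 60 ≤ 57 is false
  mean reviewer score between 3.4 and 3.5: 4.9 in [3.4, 3.5] is false
  program area ∈ {bio, chem, cs, social}: bio is in the set → true
  requested budget ≥ 2377107 USD: 765325 ≥ 2377107 is false
  years since PhD > 22 years: 4 > 22 is false
Combine:
[1.1] false OR false = false
[1.2] true AND true = true
[1] false → true (antecedent false ⇒ implication holds) = true
[2.2.1] true OR false = true
[2.2] NOT true = false
[2.3] false AND false = false
[2] true OR false OR false = true
[3.1.1.1] false AND true = false
[3.1.1] NOT false = true
[3.1] NOT true = false
[3.2.2.1] NOT false = true
[3.2.2] NOT true = false
[3.2] false → false (antecedent false ⇒ implication holds) = true
[3] false → true (antecedent false ⇒ implication holds) = true
[root] true OR true OR true = true
Overall: true → funded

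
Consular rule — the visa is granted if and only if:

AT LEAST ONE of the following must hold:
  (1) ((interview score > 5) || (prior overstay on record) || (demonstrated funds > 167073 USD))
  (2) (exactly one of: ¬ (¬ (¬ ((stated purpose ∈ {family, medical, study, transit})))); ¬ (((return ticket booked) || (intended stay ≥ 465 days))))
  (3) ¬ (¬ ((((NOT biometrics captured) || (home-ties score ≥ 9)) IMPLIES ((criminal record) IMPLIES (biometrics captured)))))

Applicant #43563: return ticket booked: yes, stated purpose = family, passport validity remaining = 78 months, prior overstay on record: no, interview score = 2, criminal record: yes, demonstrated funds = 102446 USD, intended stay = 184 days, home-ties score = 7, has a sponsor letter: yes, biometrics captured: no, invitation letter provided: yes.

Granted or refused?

Refused

Atomic conditions:
  interview score > 5: 2 > 5 is false
  prior overstay on record: no → false
  demonstrated funds > 167073 USD: 102446 > 167073 is false
  stated purpose ∈ {family, medical, study, transit}: family is in the set → true
  return ticket booked: yes → true
  intended stay ≥ 465 days: 184 ≥ 465 is false
  NOT biometrics captured: no → true
  home-ties score ≥ 9: 7 ≥ 9 is false
  criminal record: yes → true
  biometrics captured: no → false
Combine:
[1] false OR false OR false = false
[2.1.1.1] NOT true = false
[2.1.1] NOT false = true
[2.1] NOT true = false
[2.2.1] true OR false = true
[2.2] NOT true = false
[2] exactly-one(false, false) = false
[3.1.1.1] true OR false = true
[3.1.1.2] true → false = false
[3.1.1] true → false = false
[3.1] NOT false = true
[3] NOT true = false
[root] false OR false OR false = false
Overall: false → refused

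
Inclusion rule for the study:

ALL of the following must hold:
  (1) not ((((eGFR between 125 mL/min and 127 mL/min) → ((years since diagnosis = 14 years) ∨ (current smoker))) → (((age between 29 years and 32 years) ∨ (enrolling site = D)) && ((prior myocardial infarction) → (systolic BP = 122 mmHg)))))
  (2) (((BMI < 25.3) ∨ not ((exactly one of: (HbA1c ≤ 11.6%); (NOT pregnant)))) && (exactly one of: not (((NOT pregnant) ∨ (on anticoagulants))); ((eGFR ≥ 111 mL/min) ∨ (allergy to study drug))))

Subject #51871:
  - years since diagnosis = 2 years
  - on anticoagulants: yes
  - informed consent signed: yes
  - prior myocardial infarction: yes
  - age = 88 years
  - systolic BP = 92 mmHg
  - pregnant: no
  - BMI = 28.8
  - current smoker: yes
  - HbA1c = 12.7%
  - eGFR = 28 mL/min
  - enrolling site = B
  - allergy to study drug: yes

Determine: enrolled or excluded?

Excluded

Atomic conditions:
  eGFR between 125 mL/min and 127 mL/min: 28 in [125, 127] is false
  years since diagnosis = 14 years: 2 == 14 is false
  current smoker: yes → true
  age between 29 years and 32 years: 88 in [29, 32] is false
  enrolling site = D: B == D is false
  prior myocardial infarction: yes → true
  systolic BP = 122 mmHg: 92 == 122 is false
  BMI < 25.3: 28.8 < 25.3 is false
  HbA1c ≤ 11.6%: 12.7 ≤ 11.6 is false
  NOT pregnant: no → true
  on anticoagulants: yes → true
  eGFR ≥ 111 mL/min: 28 ≥ 111 is false
  allergy to study drug: yes → true
Combine:
[1.1.1.2] false OR true = true
[1.1.1] false → true (antecedent false ⇒ implication holds) = true
[1.1.2.1] false OR false = false
[1.1.2.2] true → false = false
[1.1.2] false AND false = false
[1.1] true → false = false
[1] NOT false = true
[2.1.2.1] exactly-one(false, true) = true
[2.1.2] NOT true = false
[2.1] false OR false = false
[2.2.1.1] true OR true = true
[2.2.1] NOT true = false
[2.2.2] false OR true = true
[2.2] exactly-one(false, true) = true
[2] false AND true = false
[root] true AND false = false
Overall: false → excluded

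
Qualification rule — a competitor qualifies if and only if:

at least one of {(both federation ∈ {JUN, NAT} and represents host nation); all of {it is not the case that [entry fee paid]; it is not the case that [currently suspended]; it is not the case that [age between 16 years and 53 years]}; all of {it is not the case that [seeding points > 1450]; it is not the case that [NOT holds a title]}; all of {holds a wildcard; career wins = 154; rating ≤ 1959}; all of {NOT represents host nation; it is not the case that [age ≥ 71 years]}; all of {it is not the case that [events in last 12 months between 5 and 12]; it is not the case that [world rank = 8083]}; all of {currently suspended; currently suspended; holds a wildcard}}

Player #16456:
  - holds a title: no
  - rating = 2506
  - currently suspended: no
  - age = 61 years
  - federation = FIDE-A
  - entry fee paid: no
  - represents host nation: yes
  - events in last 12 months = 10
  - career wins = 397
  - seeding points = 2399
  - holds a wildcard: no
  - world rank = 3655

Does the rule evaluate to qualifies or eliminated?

Qualifies

Atomic conditions:
  federation ∈ {JUN, NAT}: FIDE-A is not in the set → false
  represents host nation: yes → true
  entry fee paid: no → false
  currently suspended: no → false
  age between 16 years and 53 years: 61 in [16, 53] is false
  seeding points > 1450: 2399 > 1450 is true
  NOT holds a title: no → true
  holds a wildcard: no → false
  career wins = 154: 397 == 154 is false
  rating ≤ 1959: 2506 ≤ 1959 is false
  NOT represents host nation: yes → false
  age ≥ 71 years: 61 ≥ 71 is false
  events in last 12 months between 5 and 12: 10 in [5, 12] is true
  world rank = 8083: 3655 == 8083 is false
Combine:
[1] false AND true = false
[2.1] NOT false = true
[2.2] NOT false = true
[2.3] NOT false = true
[2] true AND true AND true = true
[3.1] NOT true = false
[3.2] NOT true = false
[3] false AND false = false
[4] false AND false AND false = false
[5.2] NOT false = true
[5] false AND true = false
[6.1] NOT true = false
[6.2] NOT false = true
[6] false AND true = false
[7] false AND false AND false = false
[root] false OR true OR false OR false OR false OR false OR false = true
Overall: true → qualifies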